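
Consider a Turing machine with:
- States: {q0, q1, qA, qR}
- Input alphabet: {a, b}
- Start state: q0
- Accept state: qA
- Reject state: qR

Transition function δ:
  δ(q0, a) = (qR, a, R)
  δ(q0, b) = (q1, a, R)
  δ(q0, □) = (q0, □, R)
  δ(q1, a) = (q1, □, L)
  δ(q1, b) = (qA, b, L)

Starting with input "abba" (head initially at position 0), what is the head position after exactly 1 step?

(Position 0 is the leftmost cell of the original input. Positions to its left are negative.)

Execution trace (head position shown):
Step 0: [q0]abba  (head at position 0)
Step 1: move right → a[qR]bba  (head at position 1)

After 1 step, the head is at position 1.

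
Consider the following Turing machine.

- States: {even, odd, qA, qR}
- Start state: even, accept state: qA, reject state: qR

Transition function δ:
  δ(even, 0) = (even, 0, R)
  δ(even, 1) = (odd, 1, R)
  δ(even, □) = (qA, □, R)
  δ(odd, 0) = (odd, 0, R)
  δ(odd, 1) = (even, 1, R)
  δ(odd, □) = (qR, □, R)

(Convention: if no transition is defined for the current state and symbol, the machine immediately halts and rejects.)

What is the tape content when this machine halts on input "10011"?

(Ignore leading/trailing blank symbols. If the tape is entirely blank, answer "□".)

Execution trace:
Initial: [even]10011
Step 1: δ(even, 1) = (odd, 1, R) → 1[odd]0011
Step 2: δ(odd, 0) = (odd, 0, R) → 10[odd]011
Step 3: δ(odd, 0) = (odd, 0, R) → 100[odd]11
Step 4: δ(odd, 1) = (even, 1, R) → 1001[even]1
Step 5: δ(even, 1) = (odd, 1, R) → 10011[odd]□
Step 6: δ(odd, □) = (qR, □, R) → 10011□[qR]□

The machine reaches the reject state qR and halts.

Final tape (ignoring leading/trailing blanks): 10011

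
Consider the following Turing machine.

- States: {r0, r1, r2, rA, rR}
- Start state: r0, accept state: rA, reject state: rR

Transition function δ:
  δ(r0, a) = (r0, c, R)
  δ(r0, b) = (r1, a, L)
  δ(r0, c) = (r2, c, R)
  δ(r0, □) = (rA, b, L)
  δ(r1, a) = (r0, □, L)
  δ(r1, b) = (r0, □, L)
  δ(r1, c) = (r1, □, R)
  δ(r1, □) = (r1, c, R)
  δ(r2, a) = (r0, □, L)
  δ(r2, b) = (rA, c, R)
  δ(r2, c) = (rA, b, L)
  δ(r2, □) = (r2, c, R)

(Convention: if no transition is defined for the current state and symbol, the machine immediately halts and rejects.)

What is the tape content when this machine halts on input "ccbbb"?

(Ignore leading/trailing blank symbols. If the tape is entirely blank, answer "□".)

Execution trace:
Initial: [r0]ccbbb
Step 1: δ(r0, c) = (r2, c, R) → c[r2]cbbb
Step 2: δ(r2, c) = (rA, b, L) → [rA]cbbbb

The machine reaches the accept state rA and halts.

Final tape (ignoring leading/trailing blanks): cbbbb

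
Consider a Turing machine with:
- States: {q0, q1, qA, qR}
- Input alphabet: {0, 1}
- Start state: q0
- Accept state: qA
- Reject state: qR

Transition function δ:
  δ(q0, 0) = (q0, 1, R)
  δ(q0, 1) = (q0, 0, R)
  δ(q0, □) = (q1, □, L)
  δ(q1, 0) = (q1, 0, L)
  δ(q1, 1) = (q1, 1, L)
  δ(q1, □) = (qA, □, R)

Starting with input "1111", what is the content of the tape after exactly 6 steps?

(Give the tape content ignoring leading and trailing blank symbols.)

Execution trace:
Initial: [q0]1111
Step 1: δ(q0, 1) = (q0, 0, R) → 0[q0]111
Step 2: δ(q0, 1) = (q0, 0, R) → 00[q0]11
Step 3: δ(q0, 1) = (q0, 0, R) → 000[q0]1
Step 4: δ(q0, 1) = (q0, 0, R) → 0000[q0]□
Step 5: δ(q0, □) = (q1, □, L) → 000[q1]0□
Step 6: δ(q1, 0) = (q1, 0, L) → 00[q1]00□

After 6 steps, the tape (ignoring leading/trailing blanks) is: 0000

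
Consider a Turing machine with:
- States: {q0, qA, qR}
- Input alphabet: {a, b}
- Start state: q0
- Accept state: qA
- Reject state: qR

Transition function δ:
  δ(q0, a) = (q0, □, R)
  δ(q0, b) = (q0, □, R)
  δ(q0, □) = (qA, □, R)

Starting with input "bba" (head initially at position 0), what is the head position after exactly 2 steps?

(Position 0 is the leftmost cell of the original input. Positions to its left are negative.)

Execution trace (head position shown):
Step 0: [q0]bba  (head at position 0)
Step 1: move right → □[q0]ba  (head at position 1)
Step 2: move right → □□[q0]a  (head at position 2)

After 2 steps, the head is at position 2.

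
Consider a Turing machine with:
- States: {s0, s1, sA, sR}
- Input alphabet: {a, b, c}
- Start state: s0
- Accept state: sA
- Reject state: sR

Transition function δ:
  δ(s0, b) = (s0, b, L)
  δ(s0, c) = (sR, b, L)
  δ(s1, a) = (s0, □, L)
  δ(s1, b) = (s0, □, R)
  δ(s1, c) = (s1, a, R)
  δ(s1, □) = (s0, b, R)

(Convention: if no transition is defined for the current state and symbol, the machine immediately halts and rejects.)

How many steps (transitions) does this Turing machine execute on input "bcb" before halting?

Execution trace:
Initial: [s0]bcb
Step 1: δ(s0, b) = (s0, b, L) → [s0]□bcb

No transition is defined for δ(s0, □). By convention the machine halts and rejects.

The machine executed 1 step before halting.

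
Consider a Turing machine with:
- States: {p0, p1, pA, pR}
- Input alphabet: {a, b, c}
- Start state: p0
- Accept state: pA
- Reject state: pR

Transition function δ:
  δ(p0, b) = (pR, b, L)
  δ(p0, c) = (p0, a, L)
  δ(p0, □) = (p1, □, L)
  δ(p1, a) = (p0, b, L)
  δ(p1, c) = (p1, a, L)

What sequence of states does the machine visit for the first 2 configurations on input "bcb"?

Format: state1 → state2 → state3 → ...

Execution trace:
Initial: [p0]bcb
Step 1: δ(p0, b) = (pR, b, L) → [pR]□bcb

The machine reaches the reject state pR and halts.

State sequence: p0 → pR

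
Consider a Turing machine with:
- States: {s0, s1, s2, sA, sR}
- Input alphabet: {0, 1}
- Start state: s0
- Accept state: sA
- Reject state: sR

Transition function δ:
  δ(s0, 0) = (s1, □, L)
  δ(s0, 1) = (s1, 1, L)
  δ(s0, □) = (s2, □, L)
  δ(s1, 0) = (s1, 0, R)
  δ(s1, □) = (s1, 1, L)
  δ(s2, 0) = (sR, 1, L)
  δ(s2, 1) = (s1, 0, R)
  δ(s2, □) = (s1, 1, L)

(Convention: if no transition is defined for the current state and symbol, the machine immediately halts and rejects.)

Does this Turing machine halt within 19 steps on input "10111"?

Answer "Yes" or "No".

Execution trace:
Initial: [s0]10111
Step 1: δ(s0, 1) = (s1, 1, L) → [s1]□10111
Step 2: δ(s1, □) = (s1, 1, L) → [s1]□110111
Step 3: δ(s1, □) = (s1, 1, L) → [s1]□1110111
Step 4: δ(s1, □) = (s1, 1, L) → [s1]□11110111
Step 5: δ(s1, □) = (s1, 1, L) → [s1]□111110111
Step 6: δ(s1, □) = (s1, 1, L) → [s1]□1111110111
Step 7: δ(s1, □) = (s1, 1, L) → [s1]□11111110111
Step 8: δ(s1, □) = (s1, 1, L) → [s1]□111111110111
Step 9: δ(s1, □) = (s1, 1, L) → [s1]□1111111110111
Step 10: δ(s1, □) = (s1, 1, L) → [s1]□11111111110111
Step 11: δ(s1, □) = (s1, 1, L) → [s1]□111111111110111
Step 12: δ(s1, □) = (s1, 1, L) → [s1]□1111111111110111
Step 13: δ(s1, □) = (s1, 1, L) → [s1]□11111111111110111
Step 14: δ(s1, □) = (s1, 1, L) → [s1]□111111111111110111
Step 15: δ(s1, □) = (s1, 1, L) → [s1]□1111111111111110111
Step 16: δ(s1, □) = (s1, 1, L) → [s1]□11111111111111110111
Step 17: δ(s1, □) = (s1, 1, L) → [s1]□111111111111111110111
Step 18: δ(s1, □) = (s1, 1, L) → [s1]□1111111111111111110111
Step 19: δ(s1, □) = (s1, 1, L) → [s1]□11111111111111111110111

The machine has not reached a halting state after 19 steps.
The machine did not halt within the 19-step bound.

Answer: No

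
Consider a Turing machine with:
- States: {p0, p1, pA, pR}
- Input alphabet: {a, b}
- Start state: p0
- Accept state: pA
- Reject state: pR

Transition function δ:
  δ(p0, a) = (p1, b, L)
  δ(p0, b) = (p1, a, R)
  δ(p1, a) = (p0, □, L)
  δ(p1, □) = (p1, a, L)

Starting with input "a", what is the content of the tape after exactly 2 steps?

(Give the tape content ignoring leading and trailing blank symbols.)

Execution trace:
Initial: [p0]a
Step 1: δ(p0, a) = (p1, b, L) → [p1]□b
Step 2: δ(p1, □) = (p1, a, L) → [p1]□ab

After 2 steps, the tape (ignoring leading/trailing blanks) is: ab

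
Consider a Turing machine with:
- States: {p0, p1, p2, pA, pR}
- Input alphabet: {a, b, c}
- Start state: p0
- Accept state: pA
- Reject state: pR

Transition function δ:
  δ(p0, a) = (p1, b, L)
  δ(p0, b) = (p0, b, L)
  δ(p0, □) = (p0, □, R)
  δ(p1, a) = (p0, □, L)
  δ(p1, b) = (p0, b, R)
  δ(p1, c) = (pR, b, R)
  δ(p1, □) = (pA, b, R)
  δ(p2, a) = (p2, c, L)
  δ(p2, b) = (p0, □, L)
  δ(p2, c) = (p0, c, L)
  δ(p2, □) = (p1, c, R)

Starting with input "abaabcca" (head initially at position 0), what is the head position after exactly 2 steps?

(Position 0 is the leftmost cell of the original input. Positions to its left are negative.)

Execution trace (head position shown):
Step 0: [p0]abaabcca  (head at position 0)
Step 1: move left → [p1]□bbaabcca  (head at position -1)
Step 2: move right → b[pA]bbaabcca  (head at position 0)

After 2 steps, the head is at position 0.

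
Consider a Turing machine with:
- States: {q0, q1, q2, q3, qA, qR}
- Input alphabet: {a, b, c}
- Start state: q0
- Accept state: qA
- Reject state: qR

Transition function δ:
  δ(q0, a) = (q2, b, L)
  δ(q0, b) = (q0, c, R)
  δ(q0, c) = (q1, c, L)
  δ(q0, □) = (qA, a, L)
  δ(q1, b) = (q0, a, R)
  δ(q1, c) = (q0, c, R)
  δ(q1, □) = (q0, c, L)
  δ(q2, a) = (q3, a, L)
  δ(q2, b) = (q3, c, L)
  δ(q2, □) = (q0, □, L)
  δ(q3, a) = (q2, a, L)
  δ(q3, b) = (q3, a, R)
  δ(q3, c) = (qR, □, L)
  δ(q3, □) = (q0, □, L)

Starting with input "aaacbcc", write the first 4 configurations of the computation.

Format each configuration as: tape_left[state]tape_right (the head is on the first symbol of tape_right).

Transitions applied:
Step 1: δ(q0, a) = (q2, b, L)
Step 2: δ(q2, □) = (q0, □, L)
Step 3: δ(q0, □) = (qA, a, L)

The first 4 configurations are:
[q0]aaacbcc ⊢ [q2]□baacbcc ⊢ [q0]□□baacbcc ⊢ [qA]□a□baacbcc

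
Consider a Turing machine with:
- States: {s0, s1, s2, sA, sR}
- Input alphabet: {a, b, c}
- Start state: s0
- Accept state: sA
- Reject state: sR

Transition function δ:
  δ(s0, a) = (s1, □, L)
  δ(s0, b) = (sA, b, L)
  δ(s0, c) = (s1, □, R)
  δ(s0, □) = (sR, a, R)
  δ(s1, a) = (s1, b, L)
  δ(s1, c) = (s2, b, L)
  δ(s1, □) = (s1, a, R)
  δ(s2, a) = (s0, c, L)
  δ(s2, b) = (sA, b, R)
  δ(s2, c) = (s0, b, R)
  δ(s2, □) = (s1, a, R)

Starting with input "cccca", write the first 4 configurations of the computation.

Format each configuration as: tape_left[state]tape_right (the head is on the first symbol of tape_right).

Transitions applied:
Step 1: δ(s0, c) = (s1, □, R)
Step 2: δ(s1, c) = (s2, b, L)
Step 3: δ(s2, □) = (s1, a, R)

The first 4 configurations are:
[s0]cccca ⊢ □[s1]ccca ⊢ [s2]□bcca ⊢ a[s1]bcca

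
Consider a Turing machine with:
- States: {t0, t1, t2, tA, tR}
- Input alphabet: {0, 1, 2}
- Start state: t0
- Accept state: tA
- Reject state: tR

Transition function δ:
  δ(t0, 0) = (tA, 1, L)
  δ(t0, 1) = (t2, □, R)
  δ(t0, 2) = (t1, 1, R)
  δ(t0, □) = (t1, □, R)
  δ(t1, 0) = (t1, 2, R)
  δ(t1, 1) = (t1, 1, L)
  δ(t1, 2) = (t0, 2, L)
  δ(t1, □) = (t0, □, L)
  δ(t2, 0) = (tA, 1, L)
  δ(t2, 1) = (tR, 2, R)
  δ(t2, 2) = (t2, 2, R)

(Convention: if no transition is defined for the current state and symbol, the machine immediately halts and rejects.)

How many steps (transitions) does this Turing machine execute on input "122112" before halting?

Execution trace:
Initial: [t0]122112
Step 1: δ(t0, 1) = (t2, □, R) → □[t2]22112
Step 2: δ(t2, 2) = (t2, 2, R) → □2[t2]2112
Step 3: δ(t2, 2) = (t2, 2, R) → □22[t2]112
Step 4: δ(t2, 1) = (tR, 2, R) → □222[tR]12

The machine reaches the reject state tR and halts.

The machine executed 4 steps before halting.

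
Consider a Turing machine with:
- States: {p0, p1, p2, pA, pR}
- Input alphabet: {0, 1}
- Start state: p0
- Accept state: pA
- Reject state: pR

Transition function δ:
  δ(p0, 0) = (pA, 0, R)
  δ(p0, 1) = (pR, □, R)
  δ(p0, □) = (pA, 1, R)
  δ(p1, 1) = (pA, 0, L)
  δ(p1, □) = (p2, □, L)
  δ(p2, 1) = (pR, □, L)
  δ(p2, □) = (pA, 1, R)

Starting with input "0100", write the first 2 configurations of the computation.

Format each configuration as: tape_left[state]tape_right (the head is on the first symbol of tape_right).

Transitions applied:
Step 1: δ(p0, 0) = (pA, 0, R)

The first 2 configurations are:
[p0]0100 ⊢ 0[pA]100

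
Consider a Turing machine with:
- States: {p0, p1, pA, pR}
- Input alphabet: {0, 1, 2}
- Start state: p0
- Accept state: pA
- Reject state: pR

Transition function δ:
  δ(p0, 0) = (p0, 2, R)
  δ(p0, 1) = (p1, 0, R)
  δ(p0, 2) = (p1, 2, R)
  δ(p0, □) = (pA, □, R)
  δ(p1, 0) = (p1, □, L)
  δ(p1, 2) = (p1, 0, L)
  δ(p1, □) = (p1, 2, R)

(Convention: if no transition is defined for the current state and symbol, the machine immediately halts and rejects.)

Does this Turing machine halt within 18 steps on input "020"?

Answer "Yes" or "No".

Execution trace:
Initial: [p0]020
Step 1: δ(p0, 0) = (p0, 2, R) → 2[p0]20
Step 2: δ(p0, 2) = (p1, 2, R) → 22[p1]0
Step 3: δ(p1, 0) = (p1, □, L) → 2[p1]2□
Step 4: δ(p1, 2) = (p1, 0, L) → [p1]20□
Step 5: δ(p1, 2) = (p1, 0, L) → [p1]□00□
Step 6: δ(p1, □) = (p1, 2, R) → 2[p1]00□
Step 7: δ(p1, 0) = (p1, □, L) → [p1]2□0□
Step 8: δ(p1, 2) = (p1, 0, L) → [p1]□0□0□
Step 9: δ(p1, □) = (p1, 2, R) → 2[p1]0□0□
Step 10: δ(p1, 0) = (p1, □, L) → [p1]2□□0□
Step 11: δ(p1, 2) = (p1, 0, L) → [p1]□0□□0□
Step 12: δ(p1, □) = (p1, 2, R) → 2[p1]0□□0□
Step 13: δ(p1, 0) = (p1, □, L) → [p1]2□□□0□
Step 14: δ(p1, 2) = (p1, 0, L) → [p1]□0□□□0□
Step 15: δ(p1, □) = (p1, 2, R) → 2[p1]0□□□0□
Step 16: δ(p1, 0) = (p1, □, L) → [p1]2□□□□0□
Step 17: δ(p1, 2) = (p1, 0, L) → [p1]□0□□□□0□
Step 18: δ(p1, □) = (p1, 2, R) → 2[p1]0□□□□0□

The machine has not reached a halting state after 18 steps.
The machine did not halt within the 18-step bound.

Answer: No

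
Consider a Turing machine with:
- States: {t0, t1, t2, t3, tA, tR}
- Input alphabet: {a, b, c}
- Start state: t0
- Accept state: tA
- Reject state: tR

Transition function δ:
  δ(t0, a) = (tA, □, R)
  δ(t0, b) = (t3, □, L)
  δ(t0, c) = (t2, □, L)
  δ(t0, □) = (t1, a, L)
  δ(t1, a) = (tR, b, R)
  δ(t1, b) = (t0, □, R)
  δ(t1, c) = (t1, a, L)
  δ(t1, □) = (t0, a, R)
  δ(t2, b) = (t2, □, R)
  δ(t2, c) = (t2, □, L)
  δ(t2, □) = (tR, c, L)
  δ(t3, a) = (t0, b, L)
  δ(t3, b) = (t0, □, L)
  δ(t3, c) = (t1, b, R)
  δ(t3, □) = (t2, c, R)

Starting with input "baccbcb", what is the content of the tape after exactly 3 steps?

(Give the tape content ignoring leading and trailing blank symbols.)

Execution trace:
Initial: [t0]baccbcb
Step 1: δ(t0, b) = (t3, □, L) → [t3]□□accbcb
Step 2: δ(t3, □) = (t2, c, R) → c[t2]□accbcb
Step 3: δ(t2, □) = (tR, c, L) → [tR]ccaccbcb

The machine reaches the reject state tR and halts.

After 3 steps, the tape (ignoring leading/trailing blanks) is: ccaccbcb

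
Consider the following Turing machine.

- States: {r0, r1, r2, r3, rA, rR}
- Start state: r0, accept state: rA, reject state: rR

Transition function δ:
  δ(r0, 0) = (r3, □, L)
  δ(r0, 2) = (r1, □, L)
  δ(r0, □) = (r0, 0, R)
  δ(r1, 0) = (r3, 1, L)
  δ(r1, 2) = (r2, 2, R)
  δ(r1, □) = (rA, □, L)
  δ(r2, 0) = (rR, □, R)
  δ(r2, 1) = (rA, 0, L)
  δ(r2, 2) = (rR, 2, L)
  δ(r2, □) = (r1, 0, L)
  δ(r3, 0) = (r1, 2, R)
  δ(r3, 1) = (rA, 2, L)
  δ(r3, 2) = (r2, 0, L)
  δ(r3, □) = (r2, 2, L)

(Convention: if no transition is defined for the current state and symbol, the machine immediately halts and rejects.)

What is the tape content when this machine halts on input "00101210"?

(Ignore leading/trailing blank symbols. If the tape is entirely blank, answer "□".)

Execution trace:
Initial: [r0]00101210
Step 1: δ(r0, 0) = (r3, □, L) → [r3]□□0101210
Step 2: δ(r3, □) = (r2, 2, L) → [r2]□2□0101210
Step 3: δ(r2, □) = (r1, 0, L) → [r1]□02□0101210
Step 4: δ(r1, □) = (rA, □, L) → [rA]□□02□0101210

The machine reaches the accept state rA and halts.

Final tape (ignoring leading/trailing blanks): 02□0101210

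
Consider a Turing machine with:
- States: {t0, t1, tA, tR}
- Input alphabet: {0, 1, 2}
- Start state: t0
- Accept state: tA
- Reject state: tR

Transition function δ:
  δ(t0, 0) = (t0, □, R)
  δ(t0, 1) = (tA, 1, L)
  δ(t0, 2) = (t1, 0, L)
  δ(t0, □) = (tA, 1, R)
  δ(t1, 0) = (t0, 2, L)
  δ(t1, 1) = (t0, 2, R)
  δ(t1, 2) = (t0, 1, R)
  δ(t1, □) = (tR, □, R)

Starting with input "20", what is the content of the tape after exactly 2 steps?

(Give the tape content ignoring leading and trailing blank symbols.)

Execution trace:
Initial: [t0]20
Step 1: δ(t0, 2) = (t1, 0, L) → [t1]□00
Step 2: δ(t1, □) = (tR, □, R) → □[tR]00

The machine reaches the reject state tR and halts.

After 2 steps, the tape (ignoring leading/trailing blanks) is: 00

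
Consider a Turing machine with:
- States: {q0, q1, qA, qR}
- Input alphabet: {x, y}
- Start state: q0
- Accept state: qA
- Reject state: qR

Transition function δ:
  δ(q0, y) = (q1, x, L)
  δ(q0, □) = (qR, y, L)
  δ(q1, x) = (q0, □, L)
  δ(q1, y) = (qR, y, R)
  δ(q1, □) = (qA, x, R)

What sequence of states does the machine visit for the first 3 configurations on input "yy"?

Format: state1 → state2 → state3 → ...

Execution trace:
Initial: [q0]yy
Step 1: δ(q0, y) = (q1, x, L) → [q1]□xy
Step 2: δ(q1, □) = (qA, x, R) → x[qA]xy

The machine reaches the accept state qA and halts.

State sequence: q0 → q1 → qA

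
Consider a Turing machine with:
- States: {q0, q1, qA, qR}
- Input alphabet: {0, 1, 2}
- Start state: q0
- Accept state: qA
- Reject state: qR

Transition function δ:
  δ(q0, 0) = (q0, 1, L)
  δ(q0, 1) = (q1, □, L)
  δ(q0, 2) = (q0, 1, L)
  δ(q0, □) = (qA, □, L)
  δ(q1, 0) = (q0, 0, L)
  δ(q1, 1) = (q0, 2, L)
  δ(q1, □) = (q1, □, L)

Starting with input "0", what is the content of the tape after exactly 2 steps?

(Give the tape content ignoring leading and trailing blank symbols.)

Execution trace:
Initial: [q0]0
Step 1: δ(q0, 0) = (q0, 1, L) → [q0]□1
Step 2: δ(q0, □) = (qA, □, L) → [qA]□□1

The machine reaches the accept state qA and halts.

After 2 steps, the tape (ignoring leading/trailing blanks) is: 1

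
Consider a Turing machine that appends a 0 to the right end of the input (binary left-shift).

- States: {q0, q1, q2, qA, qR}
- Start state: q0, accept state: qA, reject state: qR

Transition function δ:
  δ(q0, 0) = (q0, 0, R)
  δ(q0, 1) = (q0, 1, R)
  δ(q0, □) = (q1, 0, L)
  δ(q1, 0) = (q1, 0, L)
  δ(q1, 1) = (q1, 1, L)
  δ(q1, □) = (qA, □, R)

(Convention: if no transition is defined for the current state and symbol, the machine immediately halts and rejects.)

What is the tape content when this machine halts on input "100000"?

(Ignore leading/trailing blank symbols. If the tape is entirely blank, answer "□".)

Execution trace:
Initial: [q0]100000
Step 1: δ(q0, 1) = (q0, 1, R) → 1[q0]00000
Step 2: δ(q0, 0) = (q0, 0, R) → 10[q0]0000
Step 3: δ(q0, 0) = (q0, 0, R) → 100[q0]000
Step 4: δ(q0, 0) = (q0, 0, R) → 1000[q0]00
Step 5: δ(q0, 0) = (q0, 0, R) → 10000[q0]0
Step 6: δ(q0, 0) = (q0, 0, R) → 100000[q0]□
Step 7: δ(q0, □) = (q1, 0, L) → 10000[q1]00
Step 8: δ(q1, 0) = (q1, 0, L) → 1000[q1]000
Step 9: δ(q1, 0) = (q1, 0, L) → 100[q1]0000
Step 10: δ(q1, 0) = (q1, 0, L) → 10[q1]00000
Step 11: δ(q1, 0) = (q1, 0, L) → 1[q1]000000
Step 12: δ(q1, 0) = (q1, 0, L) → [q1]1000000
Step 13: δ(q1, 1) = (q1, 1, L) → [q1]□1000000
Step 14: δ(q1, □) = (qA, □, R) → □[qA]1000000

The machine reaches the accept state qA and halts.

Final tape (ignoring leading/trailing blanks): 1000000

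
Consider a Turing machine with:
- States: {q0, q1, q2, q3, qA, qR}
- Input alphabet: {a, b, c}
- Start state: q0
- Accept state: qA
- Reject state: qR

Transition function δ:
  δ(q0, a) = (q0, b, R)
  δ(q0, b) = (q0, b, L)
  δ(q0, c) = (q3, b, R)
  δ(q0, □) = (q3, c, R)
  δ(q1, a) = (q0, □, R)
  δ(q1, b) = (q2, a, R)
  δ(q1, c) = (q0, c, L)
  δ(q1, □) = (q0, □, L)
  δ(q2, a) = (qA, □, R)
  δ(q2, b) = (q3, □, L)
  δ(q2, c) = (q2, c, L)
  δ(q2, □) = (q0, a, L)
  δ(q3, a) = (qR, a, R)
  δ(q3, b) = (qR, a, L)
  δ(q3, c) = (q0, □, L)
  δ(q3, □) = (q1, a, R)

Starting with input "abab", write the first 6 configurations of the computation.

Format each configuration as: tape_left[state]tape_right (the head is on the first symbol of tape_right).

Transitions applied:
Step 1: δ(q0, a) = (q0, b, R)
Step 2: δ(q0, b) = (q0, b, L)
Step 3: δ(q0, b) = (q0, b, L)
Step 4: δ(q0, □) = (q3, c, R)
Step 5: δ(q3, b) = (qR, a, L)

The first 6 configurations are:
[q0]abab ⊢ b[q0]bab ⊢ [q0]bbab ⊢ [q0]□bbab ⊢ c[q3]bbab ⊢ [qR]cabab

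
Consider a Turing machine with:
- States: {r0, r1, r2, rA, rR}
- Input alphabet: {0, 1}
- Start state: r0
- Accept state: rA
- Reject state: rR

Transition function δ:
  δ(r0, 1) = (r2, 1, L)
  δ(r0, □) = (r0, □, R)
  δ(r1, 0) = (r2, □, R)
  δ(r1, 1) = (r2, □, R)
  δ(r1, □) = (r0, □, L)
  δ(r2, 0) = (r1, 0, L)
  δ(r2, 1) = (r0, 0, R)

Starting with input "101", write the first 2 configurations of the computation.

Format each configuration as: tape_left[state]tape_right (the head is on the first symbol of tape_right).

Transitions applied:
Step 1: δ(r0, 1) = (r2, 1, L)

The first 2 configurations are:
[r0]101 ⊢ [r2]□101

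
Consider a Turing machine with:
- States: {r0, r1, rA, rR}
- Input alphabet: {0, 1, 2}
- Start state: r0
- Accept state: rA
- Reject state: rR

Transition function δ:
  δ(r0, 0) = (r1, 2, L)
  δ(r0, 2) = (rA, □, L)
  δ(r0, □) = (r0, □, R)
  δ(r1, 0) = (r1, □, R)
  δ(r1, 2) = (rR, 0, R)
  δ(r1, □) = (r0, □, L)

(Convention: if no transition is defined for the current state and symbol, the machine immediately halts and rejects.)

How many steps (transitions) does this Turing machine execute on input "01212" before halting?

Execution trace:
Initial: [r0]01212
Step 1: δ(r0, 0) = (r1, 2, L) → [r1]□21212
Step 2: δ(r1, □) = (r0, □, L) → [r0]□□21212
Step 3: δ(r0, □) = (r0, □, R) → □[r0]□21212
Step 4: δ(r0, □) = (r0, □, R) → □□[r0]21212
Step 5: δ(r0, 2) = (rA, □, L) → □[rA]□□1212

The machine reaches the accept state rA and halts.

The machine executed 5 steps before halting.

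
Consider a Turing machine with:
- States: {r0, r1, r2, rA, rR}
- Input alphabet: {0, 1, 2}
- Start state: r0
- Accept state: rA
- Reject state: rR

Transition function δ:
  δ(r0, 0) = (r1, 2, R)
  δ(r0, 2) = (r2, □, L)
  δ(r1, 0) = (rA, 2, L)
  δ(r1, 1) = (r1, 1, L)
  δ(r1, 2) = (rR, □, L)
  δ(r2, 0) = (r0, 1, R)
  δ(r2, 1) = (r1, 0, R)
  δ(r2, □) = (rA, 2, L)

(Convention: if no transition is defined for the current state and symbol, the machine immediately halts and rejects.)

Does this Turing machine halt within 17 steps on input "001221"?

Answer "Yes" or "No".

Execution trace:
Initial: [r0]001221
Step 1: δ(r0, 0) = (r1, 2, R) → 2[r1]01221
Step 2: δ(r1, 0) = (rA, 2, L) → [rA]221221

The machine reaches the accept state rA and halts.
The machine halted after 2 steps (within the 17-step bound).

Answer: Yes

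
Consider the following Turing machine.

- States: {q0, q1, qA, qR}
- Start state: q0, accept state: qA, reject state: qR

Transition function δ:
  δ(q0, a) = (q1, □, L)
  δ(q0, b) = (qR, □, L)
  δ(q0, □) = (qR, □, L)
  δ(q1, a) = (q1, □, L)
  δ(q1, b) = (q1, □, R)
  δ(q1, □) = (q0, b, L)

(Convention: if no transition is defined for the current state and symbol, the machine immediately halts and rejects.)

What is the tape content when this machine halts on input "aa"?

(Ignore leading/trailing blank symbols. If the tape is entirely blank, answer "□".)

Execution trace:
Initial: [q0]aa
Step 1: δ(q0, a) = (q1, □, L) → [q1]□□a
Step 2: δ(q1, □) = (q0, b, L) → [q0]□b□a
Step 3: δ(q0, □) = (qR, □, L) → [qR]□□b□a

The machine reaches the reject state qR and halts.

Final tape (ignoring leading/trailing blanks): b□a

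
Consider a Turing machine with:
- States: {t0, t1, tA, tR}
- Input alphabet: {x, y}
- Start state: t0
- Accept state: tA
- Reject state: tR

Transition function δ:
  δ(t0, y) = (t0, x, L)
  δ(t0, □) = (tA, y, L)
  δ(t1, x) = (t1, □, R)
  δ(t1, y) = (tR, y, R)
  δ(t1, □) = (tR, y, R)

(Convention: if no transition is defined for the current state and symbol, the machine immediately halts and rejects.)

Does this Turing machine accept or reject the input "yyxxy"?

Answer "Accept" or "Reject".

Execution trace:
Initial: [t0]yyxxy
Step 1: δ(t0, y) = (t0, x, L) → [t0]□xyxxy
Step 2: δ(t0, □) = (tA, y, L) → [tA]□yxyxxy

The machine reaches the accept state tA and halts.

Answer: Accept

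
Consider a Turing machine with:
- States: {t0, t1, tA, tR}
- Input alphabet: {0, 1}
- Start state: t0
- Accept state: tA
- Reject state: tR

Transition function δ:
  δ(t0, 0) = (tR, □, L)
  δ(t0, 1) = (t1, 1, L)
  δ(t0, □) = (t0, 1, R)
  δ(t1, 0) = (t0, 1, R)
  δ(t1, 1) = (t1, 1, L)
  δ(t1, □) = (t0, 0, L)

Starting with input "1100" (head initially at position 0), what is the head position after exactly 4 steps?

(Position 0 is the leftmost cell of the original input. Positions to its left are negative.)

Execution trace (head position shown):
Step 0: [t0]1100  (head at position 0)
Step 1: move left → [t1]□1100  (head at position -1)
Step 2: move left → [t0]□01100  (head at position -2)
Step 3: move right → 1[t0]01100  (head at position -1)
Step 4: move left → [tR]1□1100  (head at position -2)

After 4 steps, the head is at position -2.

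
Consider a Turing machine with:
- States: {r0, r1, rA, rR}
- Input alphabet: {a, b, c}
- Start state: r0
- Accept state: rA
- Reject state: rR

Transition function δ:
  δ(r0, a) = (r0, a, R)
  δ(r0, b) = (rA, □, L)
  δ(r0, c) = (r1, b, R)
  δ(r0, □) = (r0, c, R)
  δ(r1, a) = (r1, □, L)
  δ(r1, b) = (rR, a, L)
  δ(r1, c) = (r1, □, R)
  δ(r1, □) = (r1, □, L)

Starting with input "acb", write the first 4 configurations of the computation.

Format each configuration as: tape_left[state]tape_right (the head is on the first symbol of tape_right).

Transitions applied:
Step 1: δ(r0, a) = (r0, a, R)
Step 2: δ(r0, c) = (r1, b, R)
Step 3: δ(r1, b) = (rR, a, L)

The first 4 configurations are:
[r0]acb ⊢ a[r0]cb ⊢ ab[r1]b ⊢ a[rR]ba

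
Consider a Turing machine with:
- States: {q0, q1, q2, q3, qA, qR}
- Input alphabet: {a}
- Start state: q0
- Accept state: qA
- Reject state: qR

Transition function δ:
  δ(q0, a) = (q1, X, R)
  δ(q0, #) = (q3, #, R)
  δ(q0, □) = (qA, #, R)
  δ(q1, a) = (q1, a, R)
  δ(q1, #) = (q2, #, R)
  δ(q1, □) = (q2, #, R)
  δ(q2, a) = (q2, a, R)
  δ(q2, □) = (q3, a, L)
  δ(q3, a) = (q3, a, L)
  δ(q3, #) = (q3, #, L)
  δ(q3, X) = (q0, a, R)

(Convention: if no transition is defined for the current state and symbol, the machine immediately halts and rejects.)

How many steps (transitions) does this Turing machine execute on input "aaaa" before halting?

Execution trace:
Initial: [q0]aaaa
Step 1: δ(q0, a) = (q1, X, R) → X[q1]aaa
Step 2: δ(q1, a) = (q1, a, R) → Xa[q1]aa
Step 3: δ(q1, a) = (q1, a, R) → Xaa[q1]a
Step 4: δ(q1, a) = (q1, a, R) → Xaaa[q1]□
Step 5: δ(q1, □) = (q2, #, R) → Xaaa#[q2]□
Step 6: δ(q2, □) = (q3, a, L) → Xaaa[q3]#a
Step 7: δ(q3, #) = (q3, #, L) → Xaa[q3]a#a
Step 8: δ(q3, a) = (q3, a, L) → Xa[q3]aa#a
Step 9: δ(q3, a) = (q3, a, L) → X[q3]aaa#a
Step 10: δ(q3, a) = (q3, a, L) → [q3]Xaaa#a
Step 11: δ(q3, X) = (q0, a, R) → a[q0]aaa#a
Step 12: δ(q0, a) = (q1, X, R) → aX[q1]aa#a
Step 13: δ(q1, a) = (q1, a, R) → aXa[q1]a#a
Step 14: δ(q1, a) = (q1, a, R) → aXaa[q1]#a
Step 15: δ(q1, #) = (q2, #, R) → aXaa#[q2]a
Step 16: δ(q2, a) = (q2, a, R) → aXaa#a[q2]□
Step 17: δ(q2, □) = (q3, a, L) → aXaa#[q3]aa
Step 18: δ(q3, a) = (q3, a, L) → aXaa[q3]#aa
Step 19: δ(q3, #) = (q3, #, L) → aXa[q3]a#aa
Step 20: δ(q3, a) = (q3, a, L) → aX[q3]aa#aa
Step 21: δ(q3, a) = (q3, a, L) → a[q3]Xaa#aa
Step 22: δ(q3, X) = (q0, a, R) → aa[q0]aa#aa
Step 23: δ(q0, a) = (q1, X, R) → aaX[q1]a#aa
Step 24: δ(q1, a) = (q1, a, R) → aaXa[q1]#aa
Step 25: δ(q1, #) = (q2, #, R) → aaXa#[q2]aa
Step 26: δ(q2, a) = (q2, a, R) → aaXa#a[q2]a
Step 27: δ(q2, a) = (q2, a, R) → aaXa#aa[q2]□
Step 28: δ(q2, □) = (q3, a, L) → aaXa#a[q3]aa
Step 29: δ(q3, a) = (q3, a, L) → aaXa#[q3]aaa
Step 30: δ(q3, a) = (q3, a, L) → aaXa[q3]#aaa
Step 31: δ(q3, #) = (q3, #, L) → aaX[q3]a#aaa
Step 32: δ(q3, a) = (q3, a, L) → aa[q3]Xa#aaa
Step 33: δ(q3, X) = (q0, a, R) → aaa[q0]a#aaa
Step 34: δ(q0, a) = (q1, X, R) → aaaX[q1]#aaa
Step 35: δ(q1, #) = (q2, #, R) → aaaX#[q2]aaa
Step 36: δ(q2, a) = (q2, a, R) → aaaX#a[q2]aa
Step 37: δ(q2, a) = (q2, a, R) → aaaX#aa[q2]a
Step 38: δ(q2, a) = (q2, a, R) → aaaX#aaa[q2]□
Step 39: δ(q2, □) = (q3, a, L) → aaaX#aa[q3]aa
Step 40: δ(q3, a) = (q3, a, L) → aaaX#a[q3]aaa
Step 41: δ(q3, a) = (q3, a, L) → aaaX#[q3]aaaa
Step 42: δ(q3, a) = (q3, a, L) → aaaX[q3]#aaaa
Step 43: δ(q3, #) = (q3, #, L) → aaa[q3]X#aaaa
Step 44: δ(q3, X) = (q0, a, R) → aaaa[q0]#aaaa
Step 45: δ(q0, #) = (q3, #, R) → aaaa#[q3]aaaa
Step 46: δ(q3, a) = (q3, a, L) → aaaa[q3]#aaaa
Step 47: δ(q3, #) = (q3, #, L) → aaa[q3]a#aaaa
Step 48: δ(q3, a) = (q3, a, L) → aa[q3]aa#aaaa
Step 49: δ(q3, a) = (q3, a, L) → a[q3]aaa#aaaa
Step 50: δ(q3, a) = (q3, a, L) → [q3]aaaa#aaaa
Step 51: δ(q3, a) = (q3, a, L) → [q3]□aaaa#aaaa

No transition is defined for δ(q3, □). By convention the machine halts and rejects.

The machine executed 51 steps before halting.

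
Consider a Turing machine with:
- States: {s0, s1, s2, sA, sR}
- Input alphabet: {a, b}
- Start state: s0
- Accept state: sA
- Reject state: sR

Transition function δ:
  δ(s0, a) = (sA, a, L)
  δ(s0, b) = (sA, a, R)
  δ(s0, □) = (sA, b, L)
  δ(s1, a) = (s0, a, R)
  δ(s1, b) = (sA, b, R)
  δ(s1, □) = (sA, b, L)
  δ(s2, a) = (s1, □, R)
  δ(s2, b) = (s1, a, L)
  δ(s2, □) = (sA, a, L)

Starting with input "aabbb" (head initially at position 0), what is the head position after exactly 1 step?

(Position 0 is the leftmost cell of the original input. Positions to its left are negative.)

Execution trace (head position shown):
Step 0: [s0]aabbb  (head at position 0)
Step 1: move left → [sA]□aabbb  (head at position -1)

After 1 step, the head is at position -1.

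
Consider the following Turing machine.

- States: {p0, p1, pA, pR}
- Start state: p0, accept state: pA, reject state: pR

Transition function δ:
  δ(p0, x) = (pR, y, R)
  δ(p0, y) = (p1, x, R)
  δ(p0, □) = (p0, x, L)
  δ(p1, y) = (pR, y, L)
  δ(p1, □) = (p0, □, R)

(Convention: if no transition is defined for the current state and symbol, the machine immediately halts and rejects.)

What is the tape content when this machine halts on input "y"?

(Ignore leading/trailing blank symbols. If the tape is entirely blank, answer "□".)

Execution trace:
Initial: [p0]y
Step 1: δ(p0, y) = (p1, x, R) → x[p1]□
Step 2: δ(p1, □) = (p0, □, R) → x□[p0]□
Step 3: δ(p0, □) = (p0, x, L) → x[p0]□x
Step 4: δ(p0, □) = (p0, x, L) → [p0]xxx
Step 5: δ(p0, x) = (pR, y, R) → y[pR]xx

The machine reaches the reject state pR and halts.

Final tape (ignoring leading/trailing blanks): yxx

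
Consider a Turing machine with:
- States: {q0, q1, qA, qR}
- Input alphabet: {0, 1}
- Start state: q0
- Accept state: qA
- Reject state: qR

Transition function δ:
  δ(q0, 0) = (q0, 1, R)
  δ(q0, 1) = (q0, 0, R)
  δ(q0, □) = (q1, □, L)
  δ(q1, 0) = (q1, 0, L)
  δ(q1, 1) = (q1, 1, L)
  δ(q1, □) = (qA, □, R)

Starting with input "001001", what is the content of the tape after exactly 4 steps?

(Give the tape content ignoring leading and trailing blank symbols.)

Execution trace:
Initial: [q0]001001
Step 1: δ(q0, 0) = (q0, 1, R) → 1[q0]01001
Step 2: δ(q0, 0) = (q0, 1, R) → 11[q0]1001
Step 3: δ(q0, 1) = (q0, 0, R) → 110[q0]001
Step 4: δ(q0, 0) = (q0, 1, R) → 1101[q0]01

After 4 steps, the tape (ignoring leading/trailing blanks) is: 110101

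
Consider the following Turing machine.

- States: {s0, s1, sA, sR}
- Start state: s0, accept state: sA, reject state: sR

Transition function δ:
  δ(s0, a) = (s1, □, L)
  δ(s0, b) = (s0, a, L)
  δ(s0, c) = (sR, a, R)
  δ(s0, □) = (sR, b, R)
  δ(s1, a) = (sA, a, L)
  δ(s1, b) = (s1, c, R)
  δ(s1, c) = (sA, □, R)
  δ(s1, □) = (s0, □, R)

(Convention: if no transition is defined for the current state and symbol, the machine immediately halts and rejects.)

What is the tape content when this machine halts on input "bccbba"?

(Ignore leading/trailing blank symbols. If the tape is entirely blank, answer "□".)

Execution trace:
Initial: [s0]bccbba
Step 1: δ(s0, b) = (s0, a, L) → [s0]□accbba
Step 2: δ(s0, □) = (sR, b, R) → b[sR]accbba

The machine reaches the reject state sR and halts.

Final tape (ignoring leading/trailing blanks): baccbba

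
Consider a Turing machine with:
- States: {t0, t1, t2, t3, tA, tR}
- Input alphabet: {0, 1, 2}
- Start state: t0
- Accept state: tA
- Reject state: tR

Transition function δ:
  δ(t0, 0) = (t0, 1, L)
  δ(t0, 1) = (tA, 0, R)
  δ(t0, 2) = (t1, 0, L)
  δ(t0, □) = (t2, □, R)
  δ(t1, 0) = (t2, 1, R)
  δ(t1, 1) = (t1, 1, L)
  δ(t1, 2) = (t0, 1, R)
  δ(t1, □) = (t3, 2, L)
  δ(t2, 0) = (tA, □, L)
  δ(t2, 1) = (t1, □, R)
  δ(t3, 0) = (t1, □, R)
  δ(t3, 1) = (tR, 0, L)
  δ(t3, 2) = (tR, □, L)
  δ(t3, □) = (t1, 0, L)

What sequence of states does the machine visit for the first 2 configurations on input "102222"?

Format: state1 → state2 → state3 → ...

Execution trace:
Initial: [t0]102222
Step 1: δ(t0, 1) = (tA, 0, R) → 0[tA]02222

The machine reaches the accept state tA and halts.

State sequence: t0 → tA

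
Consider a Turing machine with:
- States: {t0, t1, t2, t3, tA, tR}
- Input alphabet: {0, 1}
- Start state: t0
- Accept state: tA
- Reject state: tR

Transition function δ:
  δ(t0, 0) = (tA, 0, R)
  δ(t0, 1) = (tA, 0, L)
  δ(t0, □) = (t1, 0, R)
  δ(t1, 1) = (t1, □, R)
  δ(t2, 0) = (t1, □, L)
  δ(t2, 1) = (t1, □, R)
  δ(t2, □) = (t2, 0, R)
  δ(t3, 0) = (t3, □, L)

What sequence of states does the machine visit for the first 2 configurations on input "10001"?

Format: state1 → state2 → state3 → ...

Execution trace:
Initial: [t0]10001
Step 1: δ(t0, 1) = (tA, 0, L) → [tA]□00001

The machine reaches the accept state tA and halts.

State sequence: t0 → tA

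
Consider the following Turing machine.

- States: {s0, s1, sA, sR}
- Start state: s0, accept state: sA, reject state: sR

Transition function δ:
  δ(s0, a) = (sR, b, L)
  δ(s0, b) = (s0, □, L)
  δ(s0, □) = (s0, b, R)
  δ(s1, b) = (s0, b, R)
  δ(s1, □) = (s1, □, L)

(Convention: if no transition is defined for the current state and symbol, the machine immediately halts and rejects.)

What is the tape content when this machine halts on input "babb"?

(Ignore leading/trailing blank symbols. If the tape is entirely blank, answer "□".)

Execution trace:
Initial: [s0]babb
Step 1: δ(s0, b) = (s0, □, L) → [s0]□□abb
Step 2: δ(s0, □) = (s0, b, R) → b[s0]□abb
Step 3: δ(s0, □) = (s0, b, R) → bb[s0]abb
Step 4: δ(s0, a) = (sR, b, L) → b[sR]bbbb

The machine reaches the reject state sR and halts.

Final tape (ignoring leading/trailing blanks): bbbbb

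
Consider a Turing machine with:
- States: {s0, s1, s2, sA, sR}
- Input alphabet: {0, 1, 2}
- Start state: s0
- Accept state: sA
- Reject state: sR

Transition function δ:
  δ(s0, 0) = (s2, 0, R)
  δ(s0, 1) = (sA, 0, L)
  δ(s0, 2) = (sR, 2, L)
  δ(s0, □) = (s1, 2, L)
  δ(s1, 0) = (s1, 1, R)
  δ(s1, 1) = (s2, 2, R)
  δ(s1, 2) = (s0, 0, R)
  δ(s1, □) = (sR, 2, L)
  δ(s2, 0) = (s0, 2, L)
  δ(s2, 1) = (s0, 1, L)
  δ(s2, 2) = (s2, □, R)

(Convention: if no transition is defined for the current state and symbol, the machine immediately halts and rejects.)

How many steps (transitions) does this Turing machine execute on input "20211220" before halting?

Execution trace:
Initial: [s0]20211220
Step 1: δ(s0, 2) = (sR, 2, L) → [sR]□20211220

The machine reaches the reject state sR and halts.

The machine executed 1 step before halting.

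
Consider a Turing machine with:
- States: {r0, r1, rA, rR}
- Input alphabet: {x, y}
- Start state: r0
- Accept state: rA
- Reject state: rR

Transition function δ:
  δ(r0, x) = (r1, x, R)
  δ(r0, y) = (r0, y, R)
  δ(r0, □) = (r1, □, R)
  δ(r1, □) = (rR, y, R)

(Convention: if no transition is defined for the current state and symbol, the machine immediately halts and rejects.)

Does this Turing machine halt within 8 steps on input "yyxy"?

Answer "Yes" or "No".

Execution trace:
Initial: [r0]yyxy
Step 1: δ(r0, y) = (r0, y, R) → y[r0]yxy
Step 2: δ(r0, y) = (r0, y, R) → yy[r0]xy
Step 3: δ(r0, x) = (r1, x, R) → yyx[r1]y

No transition is defined for δ(r1, y). By convention the machine halts and rejects.
The machine halted after 3 steps (within the 8-step bound).

Answer: Yes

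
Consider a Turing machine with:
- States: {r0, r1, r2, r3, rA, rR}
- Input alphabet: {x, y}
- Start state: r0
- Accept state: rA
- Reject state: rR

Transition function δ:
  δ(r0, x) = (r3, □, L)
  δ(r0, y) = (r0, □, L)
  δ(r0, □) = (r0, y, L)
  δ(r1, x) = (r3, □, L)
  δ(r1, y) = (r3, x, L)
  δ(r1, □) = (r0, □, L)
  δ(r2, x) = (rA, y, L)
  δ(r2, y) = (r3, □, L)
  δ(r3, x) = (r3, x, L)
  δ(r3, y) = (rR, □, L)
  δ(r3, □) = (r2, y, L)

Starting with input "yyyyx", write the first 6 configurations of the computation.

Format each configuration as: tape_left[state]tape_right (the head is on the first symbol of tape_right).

Transitions applied:
Step 1: δ(r0, y) = (r0, □, L)
Step 2: δ(r0, □) = (r0, y, L)
Step 3: δ(r0, □) = (r0, y, L)
Step 4: δ(r0, □) = (r0, y, L)
Step 5: δ(r0, □) = (r0, y, L)

The first 6 configurations are:
[r0]yyyyx ⊢ [r0]□□yyyx ⊢ [r0]□y□yyyx ⊢ [r0]□yy□yyyx ⊢ [r0]□yyy□yyyx ⊢ [r0]□yyyy□yyyx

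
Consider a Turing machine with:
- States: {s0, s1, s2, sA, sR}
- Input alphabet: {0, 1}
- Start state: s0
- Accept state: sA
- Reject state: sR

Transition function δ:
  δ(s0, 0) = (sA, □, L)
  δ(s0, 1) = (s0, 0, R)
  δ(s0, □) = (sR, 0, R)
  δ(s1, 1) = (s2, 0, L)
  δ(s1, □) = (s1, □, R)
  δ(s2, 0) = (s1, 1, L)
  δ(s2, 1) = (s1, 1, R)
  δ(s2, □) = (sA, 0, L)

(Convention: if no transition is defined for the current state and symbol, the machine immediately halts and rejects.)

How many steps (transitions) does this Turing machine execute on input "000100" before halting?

Execution trace:
Initial: [s0]000100
Step 1: δ(s0, 0) = (sA, □, L) → [sA]□□00100

The machine reaches the accept state sA and halts.

The machine executed 1 step before halting.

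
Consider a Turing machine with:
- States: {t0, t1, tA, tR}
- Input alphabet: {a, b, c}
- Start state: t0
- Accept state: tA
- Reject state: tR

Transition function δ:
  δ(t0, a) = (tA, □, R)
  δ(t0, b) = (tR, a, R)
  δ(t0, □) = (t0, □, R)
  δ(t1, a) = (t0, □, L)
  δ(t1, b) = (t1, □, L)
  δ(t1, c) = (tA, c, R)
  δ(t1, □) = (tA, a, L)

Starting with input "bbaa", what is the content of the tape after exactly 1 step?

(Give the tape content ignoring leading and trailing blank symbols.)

Execution trace:
Initial: [t0]bbaa
Step 1: δ(t0, b) = (tR, a, R) → a[tR]baa

The machine reaches the reject state tR and halts.

After 1 step, the tape (ignoring leading/trailing blanks) is: abaa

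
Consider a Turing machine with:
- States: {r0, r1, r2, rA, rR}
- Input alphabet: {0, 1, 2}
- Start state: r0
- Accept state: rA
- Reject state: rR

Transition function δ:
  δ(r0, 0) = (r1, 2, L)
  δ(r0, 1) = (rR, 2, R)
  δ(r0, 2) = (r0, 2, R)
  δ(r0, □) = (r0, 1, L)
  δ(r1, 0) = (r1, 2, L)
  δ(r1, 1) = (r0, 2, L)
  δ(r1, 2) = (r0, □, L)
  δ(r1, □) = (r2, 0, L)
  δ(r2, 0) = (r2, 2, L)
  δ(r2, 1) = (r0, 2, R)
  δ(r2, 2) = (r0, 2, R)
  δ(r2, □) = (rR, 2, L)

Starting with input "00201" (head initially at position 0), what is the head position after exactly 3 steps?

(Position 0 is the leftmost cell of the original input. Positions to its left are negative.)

Execution trace (head position shown):
Step 0: [r0]00201  (head at position 0)
Step 1: move left → [r1]□20201  (head at position -1)
Step 2: move left → [r2]□020201  (head at position -2)
Step 3: move left → [rR]□2020201  (head at position -3)

After 3 steps, the head is at position -3.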